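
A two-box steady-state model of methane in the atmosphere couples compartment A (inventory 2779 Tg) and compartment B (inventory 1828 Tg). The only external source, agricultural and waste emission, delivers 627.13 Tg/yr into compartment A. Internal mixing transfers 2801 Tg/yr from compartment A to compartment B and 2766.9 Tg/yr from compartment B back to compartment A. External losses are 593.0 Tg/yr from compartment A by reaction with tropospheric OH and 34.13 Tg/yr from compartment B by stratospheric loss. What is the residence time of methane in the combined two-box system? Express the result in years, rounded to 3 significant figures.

7.35 yr

For the system as a whole, the A↔B exchange is internal and contributes nothing to the throughput; only the external sinks remove mass.
M_total = 2779 + 1828 = 4607.0 Tg.
ΣF_external_out = 593.0 + 34.13 = 627.13 Tg/yr.
τ = M_total / ΣF_ext = 4607.0 / 627.13 = 7.346 yr.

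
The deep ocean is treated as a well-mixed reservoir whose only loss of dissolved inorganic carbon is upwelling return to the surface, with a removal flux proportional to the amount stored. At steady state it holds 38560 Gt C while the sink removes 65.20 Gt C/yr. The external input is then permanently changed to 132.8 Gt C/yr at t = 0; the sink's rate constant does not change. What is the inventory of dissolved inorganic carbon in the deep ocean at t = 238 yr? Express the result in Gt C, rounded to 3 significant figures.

51800 Gt C

The sink rate constant is k = F₀/M₀ = 65.20/38560 = 0.001691 yr⁻¹.
Solving dM/dt = F₁ − kM with M(0) = M₀ gives M(t) = F₁/k + (M₀ − F₁/k)·e^(−kt).
F₁/k = 132.8/0.001691 = 78539 Gt C; kt = 0.001691 × 238 = 0.4024, e^(−kt) = 0.6687.
M(238) = 78539 + (38560 − 78539) × 0.6687 = 78539 − 26730 = 51805 Gt C.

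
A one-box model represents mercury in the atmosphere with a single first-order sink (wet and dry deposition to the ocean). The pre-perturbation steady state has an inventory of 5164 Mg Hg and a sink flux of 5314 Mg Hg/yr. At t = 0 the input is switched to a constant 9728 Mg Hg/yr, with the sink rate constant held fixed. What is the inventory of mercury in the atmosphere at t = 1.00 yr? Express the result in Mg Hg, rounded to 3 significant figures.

Residence time τ = M₀/F₀ = 0.9718 yr. The eventual steady state is M_∞ = M₀·(F₁/F₀) = 5164 × 9728/5314 = 9453.4 Mg Hg.
The anomaly ΔM(t) = M(t) − M_∞ decays as ΔM₀·e^(−t/τ) with ΔM₀ = 5164 − 9453.4 = −4289 Mg Hg.
At t = 1.00 yr, e^(−t/τ) = e^(−1.029) = 0.3573, so ΔM = −1533 Mg Hg and M = 9453.4 − 1533 = 7920.6 Mg Hg.

7920 Mg Hg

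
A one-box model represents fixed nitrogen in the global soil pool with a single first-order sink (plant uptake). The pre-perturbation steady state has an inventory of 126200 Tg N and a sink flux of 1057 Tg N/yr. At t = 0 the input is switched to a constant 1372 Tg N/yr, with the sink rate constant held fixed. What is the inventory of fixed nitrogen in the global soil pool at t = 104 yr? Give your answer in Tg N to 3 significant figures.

148000 Tg N

Residence time τ = M₀/F₀ = 119.4 yr. The eventual steady state is M_∞ = M₀·(F₁/F₀) = 126200 × 1372/1057 = 163810 Tg N.
The anomaly ΔM(t) = M(t) − M_∞ decays as ΔM₀·e^(−t/τ) with ΔM₀ = 126200 − 163810 = −37610 Tg N.
At t = 104 yr, e^(−t/τ) = e^(−0.8711) = 0.4185, so ΔM = −15740 Tg N and M = 163810 − 15740 = 148070 Tg N.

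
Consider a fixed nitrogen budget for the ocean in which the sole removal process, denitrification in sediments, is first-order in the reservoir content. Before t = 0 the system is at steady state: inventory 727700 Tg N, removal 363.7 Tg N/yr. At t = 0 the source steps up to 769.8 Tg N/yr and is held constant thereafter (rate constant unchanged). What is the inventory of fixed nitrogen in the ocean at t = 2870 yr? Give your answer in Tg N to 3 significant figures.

1.35×10^6 Tg N

τ = M₀/F₀ = 727700/363.7 = 2001 yr; rate constant k = 1/τ.
New steady state M_∞ = F₁/k = F₁·τ = 769.8 × 2001 = 1.5402×10^6 Tg N.
M(t) = M_∞ + (M₀ − M_∞)·e^(−t/τ); t/τ = 2870/2001 = 1.434, so e^(−t/τ) = 0.2383.
M(t) = 1.5402×10^6 − 812500 × 0.2383 = 1.3466×10^6 Tg N.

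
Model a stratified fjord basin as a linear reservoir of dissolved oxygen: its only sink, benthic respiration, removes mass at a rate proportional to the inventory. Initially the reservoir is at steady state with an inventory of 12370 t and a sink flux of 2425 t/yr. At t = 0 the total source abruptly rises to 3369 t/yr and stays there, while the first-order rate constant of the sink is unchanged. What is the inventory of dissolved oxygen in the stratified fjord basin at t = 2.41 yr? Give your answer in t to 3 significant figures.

The sink rate constant is k = F₀/M₀ = 2425/12370 = 0.1960 yr⁻¹.
Solving dM/dt = F₁ − kM with M(0) = M₀ gives M(t) = F₁/k + (M₀ − F₁/k)·e^(−kt).
F₁/k = 3369/0.1960 = 17185 t; kt = 0.1960 × 2.41 = 0.4725, e^(−kt) = 0.6235.
M(2.41) = 17185 + (12370 − 17185) × 0.6235 = 17185 − 3002 = 14183 t.

14200 t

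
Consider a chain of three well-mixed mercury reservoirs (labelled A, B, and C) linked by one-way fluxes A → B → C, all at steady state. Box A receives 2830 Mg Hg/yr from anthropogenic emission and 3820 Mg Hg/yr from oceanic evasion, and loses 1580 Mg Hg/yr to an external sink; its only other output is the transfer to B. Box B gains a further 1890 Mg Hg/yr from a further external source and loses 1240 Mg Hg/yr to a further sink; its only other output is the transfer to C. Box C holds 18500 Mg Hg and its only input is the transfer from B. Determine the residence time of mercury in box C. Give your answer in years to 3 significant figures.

3.23 yr

Box A: F(A→B) = (2830 + 3820) − 1580 = 5070.0 Mg Hg/yr.
Box B: F(B→C) = (5070.0 + 1890) − 1240 = 5720.0 Mg Hg/yr.
Box C throughput = its input = 5720.0 Mg Hg/yr; τ = 18500 / 5720.0 = 3.234 yr.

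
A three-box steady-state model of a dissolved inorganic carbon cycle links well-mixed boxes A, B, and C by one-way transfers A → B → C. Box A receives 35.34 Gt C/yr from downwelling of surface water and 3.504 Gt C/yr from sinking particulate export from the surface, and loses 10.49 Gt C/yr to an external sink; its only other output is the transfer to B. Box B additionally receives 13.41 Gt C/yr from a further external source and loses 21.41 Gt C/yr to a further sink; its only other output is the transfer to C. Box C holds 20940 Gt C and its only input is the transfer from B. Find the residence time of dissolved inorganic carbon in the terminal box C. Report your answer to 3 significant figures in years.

1030 yr

Box A: F(A→B) = (35.34 + 3.504) − 10.49 = 28.354 Gt C/yr.
Box B: F(B→C) = (28.354 + 13.41) − 21.41 = 20.354 Gt C/yr.
Box C throughput = its input = 20.354 Gt C/yr; τ = 20940 / 20.354 = 1029 yr.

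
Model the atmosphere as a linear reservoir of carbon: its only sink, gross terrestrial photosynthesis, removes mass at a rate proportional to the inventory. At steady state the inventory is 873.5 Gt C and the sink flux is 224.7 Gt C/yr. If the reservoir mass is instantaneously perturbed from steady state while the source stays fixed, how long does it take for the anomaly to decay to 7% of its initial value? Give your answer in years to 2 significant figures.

10 yr

For a linear reservoir the anomaly decays as exp(−t/τ) with τ = M/F = 873.5/224.7 = 3.887 yr.
exp(−t/τ) = 0.07 ⇒ t = −τ ln(0.07) = 3.887 × 2.659 = 10.34 yr.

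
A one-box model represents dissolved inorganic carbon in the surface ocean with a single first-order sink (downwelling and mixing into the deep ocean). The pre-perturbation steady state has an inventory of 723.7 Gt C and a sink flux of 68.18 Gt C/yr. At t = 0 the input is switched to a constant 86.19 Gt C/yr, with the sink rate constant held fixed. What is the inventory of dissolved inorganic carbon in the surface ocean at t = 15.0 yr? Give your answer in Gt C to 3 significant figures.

868 Gt C

The sink rate constant is k = F₀/M₀ = 68.18/723.7 = 0.09421 yr⁻¹.
Solving dM/dt = F₁ − kM with M(0) = M₀ gives M(t) = F₁/k + (M₀ − F₁/k)·e^(−kt).
F₁/k = 86.19/0.09421 = 914.87 Gt C; kt = 0.09421 × 15.0 = 1.413, e^(−kt) = 0.2434.
M(15.0) = 914.87 + (723.7 − 914.87) × 0.2434 = 914.87 − 46.53 = 868.34 Gt C.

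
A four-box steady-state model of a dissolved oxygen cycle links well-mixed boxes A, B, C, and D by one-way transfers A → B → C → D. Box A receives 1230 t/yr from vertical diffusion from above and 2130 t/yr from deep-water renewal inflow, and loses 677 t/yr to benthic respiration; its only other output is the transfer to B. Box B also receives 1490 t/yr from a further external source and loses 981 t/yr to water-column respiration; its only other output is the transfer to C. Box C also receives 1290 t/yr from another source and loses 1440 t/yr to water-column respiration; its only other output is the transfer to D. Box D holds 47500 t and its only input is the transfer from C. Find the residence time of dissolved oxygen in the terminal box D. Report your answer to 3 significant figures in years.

Box A: F(A→B) = (1230 + 2130) − 677 = 2683.0 t/yr.
Box B: F(B→C) = (2683.0 + 1490) − 981 = 3192.0 t/yr.
Box C: F(C→D) = (3192.0 + 1290) − 1440 = 3042.0 t/yr.
Box D throughput = its input = 3042.0 t/yr; τ = 47500 / 3042.0 = 15.61 yr.

15.6 yr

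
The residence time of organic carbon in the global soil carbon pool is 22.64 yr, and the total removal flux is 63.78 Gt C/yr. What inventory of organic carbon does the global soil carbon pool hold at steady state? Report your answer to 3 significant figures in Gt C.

1440 Gt C

τ = M/F ⇒ M = τ × F = 22.64 × 63.78 = 1444 Gt C.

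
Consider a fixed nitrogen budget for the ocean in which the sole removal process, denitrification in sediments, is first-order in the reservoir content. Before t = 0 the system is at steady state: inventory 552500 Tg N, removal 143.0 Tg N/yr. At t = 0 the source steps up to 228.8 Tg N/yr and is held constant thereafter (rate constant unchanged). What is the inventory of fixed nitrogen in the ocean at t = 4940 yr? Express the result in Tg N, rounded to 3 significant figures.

792000 Tg N

Residence time τ = M₀/F₀ = 3864 yr. The eventual steady state is M_∞ = M₀·(F₁/F₀) = 552500 × 228.8/143.0 = 884000 Tg N.
The anomaly ΔM(t) = M(t) − M_∞ decays as ΔM₀·e^(−t/τ) with ΔM₀ = 552500 − 884000 = −331500 Tg N.
At t = 4940 yr, e^(−t/τ) = e^(−1.279) = 0.2784, so ΔM = −92300 Tg N and M = 884000 − 92300 = 791700 Tg N.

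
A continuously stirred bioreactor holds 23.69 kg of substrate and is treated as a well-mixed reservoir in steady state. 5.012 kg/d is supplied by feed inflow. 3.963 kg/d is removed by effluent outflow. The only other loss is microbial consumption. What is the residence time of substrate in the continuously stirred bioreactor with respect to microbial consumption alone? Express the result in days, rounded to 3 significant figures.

22.6 d

At steady state ΣF_in = ΣF_out.
ΣF_in = 5.0120 kg/d.
Microbial consumption flux = ΣF_in − (3.963) = 5.0120 − 3.963 = 1.049 kg/d.
τ = M / F = 23.69 / 1.049 = 22.58 d.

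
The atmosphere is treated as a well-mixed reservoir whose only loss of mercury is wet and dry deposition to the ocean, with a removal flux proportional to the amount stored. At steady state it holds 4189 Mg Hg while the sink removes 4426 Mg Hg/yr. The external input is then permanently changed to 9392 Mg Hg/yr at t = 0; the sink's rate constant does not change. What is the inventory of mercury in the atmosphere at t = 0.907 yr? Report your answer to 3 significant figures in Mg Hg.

Residence time τ = M₀/F₀ = 0.9465 yr. The eventual steady state is M_∞ = M₀·(F₁/F₀) = 4189 × 9392/4426 = 8889.1 Mg Hg.
The anomaly ΔM(t) = M(t) − M_∞ decays as ΔM₀·e^(−t/τ) with ΔM₀ = 4189 − 8889.1 = −4700 Mg Hg.
At t = 0.907 yr, e^(−t/τ) = e^(−0.9583) = 0.3835, so ΔM = −1803 Mg Hg and M = 8889.1 − 1803 = 7086.4 Mg Hg.

7090 Mg Hg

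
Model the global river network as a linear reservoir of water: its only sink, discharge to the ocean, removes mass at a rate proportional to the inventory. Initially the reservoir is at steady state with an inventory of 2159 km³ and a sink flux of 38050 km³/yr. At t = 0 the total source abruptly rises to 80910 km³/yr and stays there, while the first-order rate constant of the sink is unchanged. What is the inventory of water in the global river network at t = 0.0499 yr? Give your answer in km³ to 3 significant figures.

3580 km³

τ = M₀/F₀ = 2159/38050 = 0.05674 yr; rate constant k = 1/τ.
New steady state M_∞ = F₁/k = F₁·τ = 80910 × 0.05674 = 4590.9 km³.
M(t) = M_∞ + (M₀ − M_∞)·e^(−t/τ); t/τ = 0.0499/0.05674 = 0.8794, so e^(−t/τ) = 0.4150.
M(t) = 4590.9 − 2432 × 0.4150 = 3581.6 km³.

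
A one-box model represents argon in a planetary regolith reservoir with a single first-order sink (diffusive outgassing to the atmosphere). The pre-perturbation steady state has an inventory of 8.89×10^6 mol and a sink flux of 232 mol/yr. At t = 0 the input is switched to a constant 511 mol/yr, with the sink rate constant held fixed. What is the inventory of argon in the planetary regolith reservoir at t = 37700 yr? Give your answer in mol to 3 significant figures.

1.56×10^7 mol

The sink rate constant is k = F₀/M₀ = 232/8.89×10^6 = 2.610×10^-5 yr⁻¹.
Solving dM/dt = F₁ − kM with M(0) = M₀ gives M(t) = F₁/k + (M₀ − F₁/k)·e^(−kt).
F₁/k = 511/2.610×10^-5 = 1.9581×10^7 mol; kt = 2.610×10^-5 × 37700 = 0.9838, e^(−kt) = 0.3739.
M(37700) = 1.9581×10^7 + (8.89×10^6 − 1.9581×10^7) × 0.3739 = 1.9581×10^7 − 3.997×10^6 = 1.5584×10^7 mol.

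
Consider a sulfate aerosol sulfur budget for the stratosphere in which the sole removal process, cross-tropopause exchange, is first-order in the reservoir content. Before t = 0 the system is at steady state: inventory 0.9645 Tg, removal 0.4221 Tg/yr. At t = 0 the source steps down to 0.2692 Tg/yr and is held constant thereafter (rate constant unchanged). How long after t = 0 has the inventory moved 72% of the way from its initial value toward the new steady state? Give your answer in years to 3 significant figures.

2.91 yr

τ = M₀/F₀ = 0.9645/0.4221 = 2.285 yr.
The remaining gap fraction is e^(−t/τ); 72% covered ⇒ e^(−t/τ) = 0.280.
t = −τ ln(0.280) = 2.285 × 1.273 = 2.909 yr.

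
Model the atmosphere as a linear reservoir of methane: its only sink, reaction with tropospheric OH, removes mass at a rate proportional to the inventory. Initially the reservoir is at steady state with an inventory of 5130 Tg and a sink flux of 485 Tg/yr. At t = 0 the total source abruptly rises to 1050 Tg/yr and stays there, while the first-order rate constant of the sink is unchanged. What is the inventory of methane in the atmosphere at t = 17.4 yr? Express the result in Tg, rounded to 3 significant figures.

9950 Tg

τ = M₀/F₀ = 5130/485 = 10.58 yr; rate constant k = 1/τ.
New steady state M_∞ = F₁/k = F₁·τ = 1050 × 10.58 = 11106 Tg.
M(t) = M_∞ + (M₀ − M_∞)·e^(−t/τ); t/τ = 17.4/10.58 = 1.645, so e^(−t/τ) = 0.1930.
M(t) = 11106 − 5976 × 0.1930 = 9952.7 Tg.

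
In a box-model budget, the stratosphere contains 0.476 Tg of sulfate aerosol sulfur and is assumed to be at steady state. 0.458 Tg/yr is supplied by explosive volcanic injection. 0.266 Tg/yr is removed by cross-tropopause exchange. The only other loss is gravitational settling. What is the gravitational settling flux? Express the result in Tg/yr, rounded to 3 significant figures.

0.192 Tg/yr

At steady state ΣF_in = ΣF_out.
ΣF_in = 0.45800 Tg/yr.
Gravitational settling flux = ΣF_in − (0.266) = 0.45800 − 0.2660 = 0.1920 Tg/yr.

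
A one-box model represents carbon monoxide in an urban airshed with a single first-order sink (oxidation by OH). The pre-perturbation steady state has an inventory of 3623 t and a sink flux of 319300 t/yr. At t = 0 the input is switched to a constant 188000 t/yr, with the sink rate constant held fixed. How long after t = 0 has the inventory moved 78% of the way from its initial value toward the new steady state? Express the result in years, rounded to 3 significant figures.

0.0172 yr

τ = M₀/F₀ = 3623/319300 = 0.01135 yr.
The remaining gap fraction is e^(−t/τ); 78% covered ⇒ e^(−t/τ) = 0.220.
t = −τ ln(0.220) = 0.01135 × 1.514 = 0.01718 yr.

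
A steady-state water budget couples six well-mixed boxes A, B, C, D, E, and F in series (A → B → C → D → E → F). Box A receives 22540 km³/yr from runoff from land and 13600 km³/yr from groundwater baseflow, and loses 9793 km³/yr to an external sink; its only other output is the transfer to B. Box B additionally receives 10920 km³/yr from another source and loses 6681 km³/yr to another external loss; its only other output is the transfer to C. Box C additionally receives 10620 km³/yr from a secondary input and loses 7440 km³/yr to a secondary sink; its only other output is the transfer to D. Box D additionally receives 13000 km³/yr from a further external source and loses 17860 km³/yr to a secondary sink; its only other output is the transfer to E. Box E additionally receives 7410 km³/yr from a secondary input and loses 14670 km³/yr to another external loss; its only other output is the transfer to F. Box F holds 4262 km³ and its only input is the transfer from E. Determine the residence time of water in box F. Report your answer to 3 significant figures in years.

0.197 yr

Box A: F(A→B) = (22540 + 13600) − 9793 = 26347 km³/yr.
Box B: F(B→C) = (26347 + 10920) − 6681 = 30586 km³/yr.
Box C: F(C→D) = (30586 + 10620) − 7440 = 33766 km³/yr.
Box D: F(D→E) = (33766 + 13000) − 17860 = 28906 km³/yr.
Box E: F(E→F) = (28906 + 7410) − 14670 = 21646 km³/yr.
Box F throughput = its input = 21646 km³/yr; τ = 4262 / 21646 = 0.1969 yr.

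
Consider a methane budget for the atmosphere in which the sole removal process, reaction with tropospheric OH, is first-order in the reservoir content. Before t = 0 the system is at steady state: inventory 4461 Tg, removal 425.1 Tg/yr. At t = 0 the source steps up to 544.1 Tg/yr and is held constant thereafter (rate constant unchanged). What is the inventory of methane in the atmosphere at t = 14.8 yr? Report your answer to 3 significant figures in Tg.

The sink rate constant is k = F₀/M₀ = 425.1/4461 = 0.09529 yr⁻¹.
Solving dM/dt = F₁ − kM with M(0) = M₀ gives M(t) = F₁/k + (M₀ − F₁/k)·e^(−kt).
F₁/k = 544.1/0.09529 = 5709.8 Tg; kt = 0.09529 × 14.8 = 1.410, e^(−kt) = 0.2441.
M(14.8) = 5709.8 + (4461 − 5709.8) × 0.2441 = 5709.8 − 304.8 = 5405.0 Tg.

5410 Tg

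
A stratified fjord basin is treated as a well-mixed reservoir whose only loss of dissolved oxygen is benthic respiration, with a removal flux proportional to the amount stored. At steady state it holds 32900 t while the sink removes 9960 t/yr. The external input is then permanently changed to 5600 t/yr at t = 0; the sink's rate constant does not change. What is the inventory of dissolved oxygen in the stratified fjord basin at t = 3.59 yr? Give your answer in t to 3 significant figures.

23400 t

τ = M₀/F₀ = 32900/9960 = 3.303 yr; rate constant k = 1/τ.
New steady state M_∞ = F₁/k = F₁·τ = 5600 × 3.303 = 18498 t.
M(t) = M_∞ + (M₀ − M_∞)·e^(−t/τ); t/τ = 3.59/3.303 = 1.087, so e^(−t/τ) = 0.3373.
M(t) = 18498 + 14400 × 0.3373 = 23356 t.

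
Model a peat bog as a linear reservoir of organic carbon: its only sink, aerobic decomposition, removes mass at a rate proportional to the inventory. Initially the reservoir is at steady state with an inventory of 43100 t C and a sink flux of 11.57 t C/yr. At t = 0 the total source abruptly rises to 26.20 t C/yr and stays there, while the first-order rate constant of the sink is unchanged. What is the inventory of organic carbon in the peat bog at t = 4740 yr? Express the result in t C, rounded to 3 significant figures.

82300 t C

Residence time τ = M₀/F₀ = 3725 yr. The eventual steady state is M_∞ = M₀·(F₁/F₀) = 43100 × 26.20/11.57 = 97599 t C.
The anomaly ΔM(t) = M(t) − M_∞ decays as ΔM₀·e^(−t/τ) with ΔM₀ = 43100 − 97599 = −54500 t C.
At t = 4740 yr, e^(−t/τ) = e^(−1.272) = 0.2801, so ΔM = −15270 t C and M = 97599 − 15270 = 82331 t C.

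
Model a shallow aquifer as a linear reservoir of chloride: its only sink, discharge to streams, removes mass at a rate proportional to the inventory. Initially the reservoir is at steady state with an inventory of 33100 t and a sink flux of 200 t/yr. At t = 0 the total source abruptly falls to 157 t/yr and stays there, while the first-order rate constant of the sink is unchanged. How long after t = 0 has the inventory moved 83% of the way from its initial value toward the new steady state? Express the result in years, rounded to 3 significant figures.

τ = M₀/F₀ = 33100/200 = 165.5 yr.
The remaining gap fraction is e^(−t/τ); 83% covered ⇒ e^(−t/τ) = 0.170.
t = −τ ln(0.170) = 165.5 × 1.772 = 293.3 yr.

293 yr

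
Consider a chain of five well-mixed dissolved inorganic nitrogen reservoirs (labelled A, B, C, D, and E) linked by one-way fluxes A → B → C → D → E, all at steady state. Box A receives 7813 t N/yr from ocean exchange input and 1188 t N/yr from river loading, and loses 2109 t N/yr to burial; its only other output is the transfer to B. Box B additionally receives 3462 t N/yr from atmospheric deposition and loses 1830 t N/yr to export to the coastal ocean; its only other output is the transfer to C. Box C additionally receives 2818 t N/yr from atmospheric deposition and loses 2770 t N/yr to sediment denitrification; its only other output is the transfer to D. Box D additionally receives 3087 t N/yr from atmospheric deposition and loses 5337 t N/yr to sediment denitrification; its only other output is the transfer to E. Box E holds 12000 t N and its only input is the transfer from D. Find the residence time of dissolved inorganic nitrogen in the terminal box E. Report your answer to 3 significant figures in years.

1.90 yr

Box A: F(A→B) = (7813 + 1188) − 2109 = 6892.0 t N/yr.
Box B: F(B→C) = (6892.0 + 3462) − 1830 = 8524.0 t N/yr.
Box C: F(C→D) = (8524.0 + 2818) − 2770 = 8572.0 t N/yr.
Box D: F(D→E) = (8572.0 + 3087) − 5337 = 6322.0 t N/yr.
Box E throughput = its input = 6322.0 t N/yr; τ = 12000 / 6322.0 = 1.898 yr.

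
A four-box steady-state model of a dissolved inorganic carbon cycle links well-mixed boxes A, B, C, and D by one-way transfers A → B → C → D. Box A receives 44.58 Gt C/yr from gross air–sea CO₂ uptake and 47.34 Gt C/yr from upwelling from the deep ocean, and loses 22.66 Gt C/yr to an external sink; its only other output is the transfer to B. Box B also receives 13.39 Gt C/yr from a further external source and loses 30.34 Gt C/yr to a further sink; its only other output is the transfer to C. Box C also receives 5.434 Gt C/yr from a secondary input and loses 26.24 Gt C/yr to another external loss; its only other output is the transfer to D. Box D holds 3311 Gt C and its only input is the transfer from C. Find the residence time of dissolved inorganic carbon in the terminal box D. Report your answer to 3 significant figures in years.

105 yr

Box A: F(A→B) = (44.58 + 47.34) − 22.66 = 69.260 Gt C/yr.
Box B: F(B→C) = (69.260 + 13.39) − 30.34 = 52.310 Gt C/yr.
Box C: F(C→D) = (52.310 + 5.434) − 26.24 = 31.504 Gt C/yr.
Box D throughput = its input = 31.504 Gt C/yr; τ = 3311 / 31.504 = 105.1 yr.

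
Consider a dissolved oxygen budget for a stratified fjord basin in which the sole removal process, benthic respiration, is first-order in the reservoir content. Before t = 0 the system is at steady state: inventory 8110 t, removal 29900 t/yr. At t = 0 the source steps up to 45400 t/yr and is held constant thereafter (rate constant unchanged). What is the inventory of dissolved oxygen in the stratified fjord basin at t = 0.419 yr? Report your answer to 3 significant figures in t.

The sink rate constant is k = F₀/M₀ = 29900/8110 = 3.687 yr⁻¹.
Solving dM/dt = F₁ − kM with M(0) = M₀ gives M(t) = F₁/k + (M₀ − F₁/k)·e^(−kt).
F₁/k = 45400/3.687 = 12314 t; kt = 3.687 × 0.419 = 1.545, e^(−kt) = 0.2134.
M(0.419) = 12314 + (8110 − 12314) × 0.2134 = 12314 − 897.0 = 11417 t.

11400 t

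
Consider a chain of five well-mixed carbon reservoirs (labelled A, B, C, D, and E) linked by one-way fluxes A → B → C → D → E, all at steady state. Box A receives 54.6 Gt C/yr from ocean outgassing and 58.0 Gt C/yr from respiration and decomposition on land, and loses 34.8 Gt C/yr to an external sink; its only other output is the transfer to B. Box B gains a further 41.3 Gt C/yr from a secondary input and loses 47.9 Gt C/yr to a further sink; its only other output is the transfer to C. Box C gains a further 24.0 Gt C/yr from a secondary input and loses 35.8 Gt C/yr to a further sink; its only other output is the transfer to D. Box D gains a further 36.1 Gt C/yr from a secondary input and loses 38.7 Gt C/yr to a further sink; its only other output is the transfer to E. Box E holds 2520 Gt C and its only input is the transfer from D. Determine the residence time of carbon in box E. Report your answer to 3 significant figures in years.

Box A: F(A→B) = (54.6 + 58.0) − 34.8 = 77.800 Gt C/yr.
Box B: F(B→C) = (77.800 + 41.3) − 47.9 = 71.200 Gt C/yr.
Box C: F(C→D) = (71.200 + 24.0) − 35.8 = 59.400 Gt C/yr.
Box D: F(D→E) = (59.400 + 36.1) − 38.7 = 56.800 Gt C/yr.
Box E throughput = its input = 56.800 Gt C/yr; τ = 2520 / 56.800 = 44.37 yr.

44.4 yr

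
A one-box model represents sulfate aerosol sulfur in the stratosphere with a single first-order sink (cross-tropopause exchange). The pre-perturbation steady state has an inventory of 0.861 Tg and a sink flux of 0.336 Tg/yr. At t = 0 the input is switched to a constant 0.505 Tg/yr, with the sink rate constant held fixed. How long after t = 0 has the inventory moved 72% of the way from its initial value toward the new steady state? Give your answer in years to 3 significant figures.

τ = M₀/F₀ = 0.861/0.336 = 2.562 yr.
The remaining gap fraction is e^(−t/τ); 72% covered ⇒ e^(−t/τ) = 0.280.
t = −τ ln(0.280) = 2.562 × 1.273 = 3.262 yr.

3.26 yr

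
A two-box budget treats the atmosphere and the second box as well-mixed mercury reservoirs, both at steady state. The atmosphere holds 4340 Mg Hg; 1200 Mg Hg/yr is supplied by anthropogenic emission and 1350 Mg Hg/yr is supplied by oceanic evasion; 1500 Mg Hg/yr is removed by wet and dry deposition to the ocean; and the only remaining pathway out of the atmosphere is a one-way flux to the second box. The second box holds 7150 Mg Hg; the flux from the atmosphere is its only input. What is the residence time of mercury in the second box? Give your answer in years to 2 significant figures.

Balance the atmosphere: ΣF_in = 1200 + 1350 = 2550.0 Mg Hg/yr.
Flux to the second box = ΣF_in − (1500) = 1050.0 Mg Hg/yr.
At steady state the output of the second box equals its input, 1050.0 Mg Hg/yr.
τ = M / F = 7150 / 1050.0 = 6.810 yr.

6.8 yr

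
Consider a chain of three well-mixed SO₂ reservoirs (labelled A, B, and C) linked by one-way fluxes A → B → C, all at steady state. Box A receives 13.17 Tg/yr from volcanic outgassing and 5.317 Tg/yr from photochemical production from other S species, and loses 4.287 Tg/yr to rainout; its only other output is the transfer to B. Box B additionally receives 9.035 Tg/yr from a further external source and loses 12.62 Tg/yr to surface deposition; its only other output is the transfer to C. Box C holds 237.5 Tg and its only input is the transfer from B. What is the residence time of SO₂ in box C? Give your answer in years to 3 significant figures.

Box A: F(A→B) = (13.17 + 5.317) − 4.287 = 14.200 Tg/yr.
Box B: F(B→C) = (14.200 + 9.035) − 12.62 = 10.615 Tg/yr.
Box C throughput = its input = 10.615 Tg/yr; τ = 237.5 / 10.615 = 22.37 yr.

22.4 yr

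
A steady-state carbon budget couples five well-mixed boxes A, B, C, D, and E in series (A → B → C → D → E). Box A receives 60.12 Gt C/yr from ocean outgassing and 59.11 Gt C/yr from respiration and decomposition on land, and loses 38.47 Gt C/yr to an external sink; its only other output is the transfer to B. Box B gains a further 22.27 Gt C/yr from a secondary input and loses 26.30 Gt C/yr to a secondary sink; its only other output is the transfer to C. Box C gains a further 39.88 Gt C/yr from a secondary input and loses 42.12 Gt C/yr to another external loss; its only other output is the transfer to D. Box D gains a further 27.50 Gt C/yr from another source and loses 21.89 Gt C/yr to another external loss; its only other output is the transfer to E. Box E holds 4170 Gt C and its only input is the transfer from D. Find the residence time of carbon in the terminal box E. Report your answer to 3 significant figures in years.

Box A: F(A→B) = (60.12 + 59.11) − 38.47 = 80.760 Gt C/yr.
Box B: F(B→C) = (80.760 + 22.27) − 26.30 = 76.730 Gt C/yr.
Box C: F(C→D) = (76.730 + 39.88) − 42.12 = 74.490 Gt C/yr.
Box D: F(D→E) = (74.490 + 27.50) − 21.89 = 80.100 Gt C/yr.
Box E throughput = its input = 80.100 Gt C/yr; τ = 4170 / 80.100 = 52.06 yr.

52.1 yr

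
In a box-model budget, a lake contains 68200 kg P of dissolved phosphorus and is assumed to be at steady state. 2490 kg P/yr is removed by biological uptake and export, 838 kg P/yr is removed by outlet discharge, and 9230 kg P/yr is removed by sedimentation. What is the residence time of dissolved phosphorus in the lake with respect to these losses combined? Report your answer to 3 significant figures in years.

5.43 yr

Total removal = 2490 + 838.0 + 9230 = 12558 kg P/yr.
τ = M / ΣF_out = 68200 / 12558 = 5.431 yr.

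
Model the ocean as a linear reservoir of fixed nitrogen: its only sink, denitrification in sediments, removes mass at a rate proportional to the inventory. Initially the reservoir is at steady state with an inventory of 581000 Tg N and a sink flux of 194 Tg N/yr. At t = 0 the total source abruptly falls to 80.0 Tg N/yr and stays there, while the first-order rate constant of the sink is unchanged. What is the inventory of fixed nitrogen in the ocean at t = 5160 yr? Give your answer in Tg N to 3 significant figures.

The sink rate constant is k = F₀/M₀ = 194/581000 = 0.0003339 yr⁻¹.
Solving dM/dt = F₁ − kM with M(0) = M₀ gives M(t) = F₁/k + (M₀ − F₁/k)·e^(−kt).
F₁/k = 80.0/0.0003339 = 239590 Tg N; kt = 0.0003339 × 5160 = 1.723, e^(−kt) = 0.1785.
M(5160) = 239590 + (581000 − 239590) × 0.1785 = 239590 + 60950 = 300540 Tg N.

301000 Tg N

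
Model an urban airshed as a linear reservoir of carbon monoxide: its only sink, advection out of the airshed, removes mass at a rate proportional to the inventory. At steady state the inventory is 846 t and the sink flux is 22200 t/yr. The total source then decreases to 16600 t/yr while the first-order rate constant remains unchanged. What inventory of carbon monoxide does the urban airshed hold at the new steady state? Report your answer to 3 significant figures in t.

Rate constant k = F/M = 22200 / 846 = 26.24 yr⁻¹.
At the new steady state, source = k·M_new ⇒ M_new = 16600 / 26.24 = 632.6 t.
(Equivalently M_new = M × F_new/F_old = 846 × 16600/22200.)

633 t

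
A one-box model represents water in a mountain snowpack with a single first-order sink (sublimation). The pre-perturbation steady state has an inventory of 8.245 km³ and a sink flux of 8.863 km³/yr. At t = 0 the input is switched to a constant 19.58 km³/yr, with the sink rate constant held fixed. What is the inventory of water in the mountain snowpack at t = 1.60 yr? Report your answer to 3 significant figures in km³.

16.4 km³

Residence time τ = M₀/F₀ = 0.9303 yr. The eventual steady state is M_∞ = M₀·(F₁/F₀) = 8.245 × 19.58/8.863 = 18.215 km³.
The anomaly ΔM(t) = M(t) − M_∞ decays as ΔM₀·e^(−t/τ) with ΔM₀ = 8.245 − 18.215 = −9.970 km³.
At t = 1.60 yr, e^(−t/τ) = e^(−1.720) = 0.1791, so ΔM = −1.785 km³ and M = 18.215 − 1.785 = 16.429 km³.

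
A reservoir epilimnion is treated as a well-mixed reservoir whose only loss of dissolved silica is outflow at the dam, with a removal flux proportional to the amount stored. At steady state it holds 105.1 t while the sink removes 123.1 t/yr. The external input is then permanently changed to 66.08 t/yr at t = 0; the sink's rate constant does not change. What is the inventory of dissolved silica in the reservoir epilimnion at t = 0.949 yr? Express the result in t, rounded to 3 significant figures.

The sink rate constant is k = F₀/M₀ = 123.1/105.1 = 1.171 yr⁻¹.
Solving dM/dt = F₁ − kM with M(0) = M₀ gives M(t) = F₁/k + (M₀ − F₁/k)·e^(−kt).
F₁/k = 66.08/1.171 = 56.418 t; kt = 1.171 × 0.949 = 1.112, e^(−kt) = 0.3291.
M(0.949) = 56.418 + (105.1 − 56.418) × 0.3291 = 56.418 + 16.02 = 72.437 t.

72.4 t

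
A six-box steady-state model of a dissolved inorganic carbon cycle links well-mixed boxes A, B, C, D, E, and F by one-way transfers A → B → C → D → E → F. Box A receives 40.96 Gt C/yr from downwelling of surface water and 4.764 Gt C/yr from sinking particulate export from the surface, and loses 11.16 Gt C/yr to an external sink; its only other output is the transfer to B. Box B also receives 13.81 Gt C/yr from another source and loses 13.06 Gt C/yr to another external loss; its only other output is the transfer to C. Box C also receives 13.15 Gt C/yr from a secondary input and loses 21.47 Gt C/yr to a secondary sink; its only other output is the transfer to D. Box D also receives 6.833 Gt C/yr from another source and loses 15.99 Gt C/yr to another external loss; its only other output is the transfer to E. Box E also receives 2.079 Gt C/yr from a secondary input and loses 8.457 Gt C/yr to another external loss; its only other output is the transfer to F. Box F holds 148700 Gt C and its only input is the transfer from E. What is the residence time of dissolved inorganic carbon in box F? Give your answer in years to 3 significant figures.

Box A: F(A→B) = (40.96 + 4.764) − 11.16 = 34.564 Gt C/yr.
Box B: F(B→C) = (34.564 + 13.81) − 13.06 = 35.314 Gt C/yr.
Box C: F(C→D) = (35.314 + 13.15) − 21.47 = 26.994 Gt C/yr.
Box D: F(D→E) = (26.994 + 6.833) − 15.99 = 17.837 Gt C/yr.
Box E: F(E→F) = (17.837 + 2.079) − 8.457 = 11.459 Gt C/yr.
Box F throughput = its input = 11.459 Gt C/yr; τ = 148700 / 11.459 = 12980 yr.

13000 yr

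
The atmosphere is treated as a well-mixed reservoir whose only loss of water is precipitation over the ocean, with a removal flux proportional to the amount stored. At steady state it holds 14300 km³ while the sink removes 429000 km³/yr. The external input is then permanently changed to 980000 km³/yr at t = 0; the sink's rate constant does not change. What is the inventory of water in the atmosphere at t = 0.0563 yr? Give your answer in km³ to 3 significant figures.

29300 km³

Residence time τ = M₀/F₀ = 0.03333 yr. The eventual steady state is M_∞ = M₀·(F₁/F₀) = 14300 × 980000/429000 = 32667 km³.
The anomaly ΔM(t) = M(t) − M_∞ decays as ΔM₀·e^(−t/τ) with ΔM₀ = 14300 − 32667 = −18370 km³.
At t = 0.0563 yr, e^(−t/τ) = e^(−1.689) = 0.1847, so ΔM = −3392 km³ and M = 32667 − 3392 = 29274 km³.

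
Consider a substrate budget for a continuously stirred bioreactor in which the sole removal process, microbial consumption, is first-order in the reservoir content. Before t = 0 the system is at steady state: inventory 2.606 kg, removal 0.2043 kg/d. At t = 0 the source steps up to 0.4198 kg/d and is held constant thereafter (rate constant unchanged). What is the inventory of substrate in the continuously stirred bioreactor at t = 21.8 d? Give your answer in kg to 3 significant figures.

4.86 kg

Residence time τ = M₀/F₀ = 12.76 d. The eventual steady state is M_∞ = M₀·(F₁/F₀) = 2.606 × 0.4198/0.2043 = 5.3549 kg.
The anomaly ΔM(t) = M(t) − M_∞ decays as ΔM₀·e^(−t/τ) with ΔM₀ = 2.606 − 5.3549 = −2.749 kg.
At t = 21.8 d, e^(−t/τ) = e^(−1.709) = 0.1810, so ΔM = −0.4977 kg and M = 5.3549 − 0.4977 = 4.8572 kg.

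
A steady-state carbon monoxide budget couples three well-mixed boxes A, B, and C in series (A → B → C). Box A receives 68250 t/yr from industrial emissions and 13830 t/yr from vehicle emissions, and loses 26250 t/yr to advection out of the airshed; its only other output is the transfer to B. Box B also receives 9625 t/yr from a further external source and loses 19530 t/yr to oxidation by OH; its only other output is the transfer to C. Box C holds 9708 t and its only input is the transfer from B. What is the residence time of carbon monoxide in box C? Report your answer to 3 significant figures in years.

Box A: F(A→B) = (68250 + 13830) − 26250 = 55830 t/yr.
Box B: F(B→C) = (55830 + 9625) − 19530 = 45925 t/yr.
Box C throughput = its input = 45925 t/yr; τ = 9708 / 45925 = 0.2114 yr.

0.211 yr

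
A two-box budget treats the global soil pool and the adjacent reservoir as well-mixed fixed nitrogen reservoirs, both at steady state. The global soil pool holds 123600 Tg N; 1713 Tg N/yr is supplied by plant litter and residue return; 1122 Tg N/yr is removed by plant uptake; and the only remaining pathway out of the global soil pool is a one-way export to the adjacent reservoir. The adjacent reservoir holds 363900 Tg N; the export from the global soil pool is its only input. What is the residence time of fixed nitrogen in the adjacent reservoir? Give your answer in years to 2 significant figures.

620 yr

Balance the global soil pool: ΣF_in = 1713.0 Tg N/yr.
Export to the adjacent reservoir = ΣF_in − (1122) = 591.00 Tg N/yr.
At steady state the output of the adjacent reservoir equals its input, 591.00 Tg N/yr.
τ = M / F = 363900 / 591.00 = 615.7 yr.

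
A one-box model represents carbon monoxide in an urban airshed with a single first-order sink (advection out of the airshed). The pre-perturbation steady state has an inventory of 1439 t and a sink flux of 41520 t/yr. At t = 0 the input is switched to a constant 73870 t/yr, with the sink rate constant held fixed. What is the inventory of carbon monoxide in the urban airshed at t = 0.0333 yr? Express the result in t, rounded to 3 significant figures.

2130 t

The sink rate constant is k = F₀/M₀ = 41520/1439 = 28.85 yr⁻¹.
Solving dM/dt = F₁ − kM with M(0) = M₀ gives M(t) = F₁/k + (M₀ − F₁/k)·e^(−kt).
F₁/k = 73870/28.85 = 2560.2 t; kt = 28.85 × 0.0333 = 0.9608, e^(−kt) = 0.3826.
M(0.0333) = 2560.2 + (1439 − 2560.2) × 0.3826 = 2560.2 − 428.9 = 2131.2 t.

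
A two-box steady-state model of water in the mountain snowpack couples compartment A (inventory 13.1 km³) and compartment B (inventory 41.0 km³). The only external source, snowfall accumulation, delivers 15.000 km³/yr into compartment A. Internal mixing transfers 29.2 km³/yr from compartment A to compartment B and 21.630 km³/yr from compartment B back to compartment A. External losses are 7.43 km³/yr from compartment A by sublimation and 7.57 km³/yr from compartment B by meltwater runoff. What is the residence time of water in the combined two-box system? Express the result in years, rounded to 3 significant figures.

3.61 yr

For the system as a whole, the A↔B exchange is internal and contributes nothing to the throughput; only the external sinks remove mass.
M_total = 13.1 + 41.0 = 54.100 km³.
ΣF_external_out = 7.43 + 7.57 = 15.000 km³/yr.
τ = M_total / ΣF_ext = 54.100 / 15.000 = 3.607 yr.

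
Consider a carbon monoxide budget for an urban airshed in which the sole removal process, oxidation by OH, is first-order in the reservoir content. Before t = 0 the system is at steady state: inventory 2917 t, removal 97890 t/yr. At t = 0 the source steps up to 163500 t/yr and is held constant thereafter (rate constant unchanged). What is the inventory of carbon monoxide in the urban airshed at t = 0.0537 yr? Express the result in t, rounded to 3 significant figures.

4550 t

τ = M₀/F₀ = 2917/97890 = 0.02980 yr; rate constant k = 1/τ.
New steady state M_∞ = F₁/k = F₁·τ = 163500 × 0.02980 = 4872.1 t.
M(t) = M_∞ + (M₀ − M_∞)·e^(−t/τ); t/τ = 0.0537/0.02980 = 1.802, so e^(−t/τ) = 0.1650.
M(t) = 4872.1 − 1955 × 0.1650 = 4549.6 t.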